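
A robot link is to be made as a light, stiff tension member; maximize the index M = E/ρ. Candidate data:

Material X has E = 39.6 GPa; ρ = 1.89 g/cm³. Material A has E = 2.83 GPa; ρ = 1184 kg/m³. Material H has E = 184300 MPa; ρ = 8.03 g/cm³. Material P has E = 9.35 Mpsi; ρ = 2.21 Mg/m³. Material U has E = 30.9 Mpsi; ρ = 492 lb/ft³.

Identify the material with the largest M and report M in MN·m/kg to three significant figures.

material P, M = 29.2 MN·m/kg

Convert each candidate to consistent units, then evaluate M:
  material X: E = 39.60 GPa, ρ = 1890 kg/m³
  material A: E = 2.830 GPa, ρ = 1184 kg/m³
  material H: E = 184.3 GPa, ρ = 8030 kg/m³
  material P: E = 64.47 GPa, ρ = 2210 kg/m³
  material U: E = 213.0 GPa, ρ = 7881 kg/m³
  material P: M = 29.2 MN·m/kg
  material U: M = 27.0 MN·m/kg
  material H: M = 23.0 MN·m/kg
  material X: M = 21.0 MN·m/kg
  material A: M = 2.39 MN·m/kg
Highest index: material P.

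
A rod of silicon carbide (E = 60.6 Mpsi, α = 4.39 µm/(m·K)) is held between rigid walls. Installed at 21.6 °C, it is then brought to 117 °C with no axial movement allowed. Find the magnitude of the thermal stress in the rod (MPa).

175 MPa

E = 60.6 Mpsi = 417.8 GPa.
ΔT = 95.40 K. Constrained thermal stress σ = E·α·ΔT = 417.8×10³ MPa × 4.39×10⁻⁶ × 95.40 = 175 MPa (compressive).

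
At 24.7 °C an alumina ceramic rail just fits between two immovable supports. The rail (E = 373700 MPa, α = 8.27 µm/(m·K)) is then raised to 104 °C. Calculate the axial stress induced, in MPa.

245 MPa

E = 373700 MPa = 373.7 GPa.
ΔT = 79.30 K. Constrained thermal stress σ = E·α·ΔT = 373.7×10³ MPa × 8.27×10⁻⁶ × 79.30 = 245 MPa (compressive).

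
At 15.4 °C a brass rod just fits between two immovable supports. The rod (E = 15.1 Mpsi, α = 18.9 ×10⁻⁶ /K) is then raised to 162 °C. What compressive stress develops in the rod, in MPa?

288 MPa

E = 15.1 Mpsi = 104.1 GPa.
ΔT = 146.6 K. Constrained thermal stress σ = E·α·ΔT = 104.1×10³ MPa × 18.9×10⁻⁶ × 146.6 = 288 MPa (compressive).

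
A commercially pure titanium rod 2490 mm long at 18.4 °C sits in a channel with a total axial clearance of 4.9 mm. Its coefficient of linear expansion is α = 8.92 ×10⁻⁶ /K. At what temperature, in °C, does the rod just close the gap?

239 °C

α·L₀·ΔT = 4.9 mm ⇒ ΔT = 4.9 / (8.92×10⁻⁶ × 2490.0) = 220.6 K.
T = 18.4 + 220.6 = 239.0 °C.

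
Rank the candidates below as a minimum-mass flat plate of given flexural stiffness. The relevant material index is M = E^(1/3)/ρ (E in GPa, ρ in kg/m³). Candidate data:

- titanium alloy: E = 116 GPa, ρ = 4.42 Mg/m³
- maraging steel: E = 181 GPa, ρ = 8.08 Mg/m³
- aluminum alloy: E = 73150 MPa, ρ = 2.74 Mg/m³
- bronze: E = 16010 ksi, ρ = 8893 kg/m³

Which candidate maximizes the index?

aluminum alloy

Putting every candidate on a common basis:
  titanium alloy: E = 116.0 GPa, ρ = 4420 kg/m³
  maraging steel: E = 181.0 GPa, ρ = 8080 kg/m³
  aluminum alloy: E = 73.15 GPa, ρ = 2740 kg/m³
  bronze: E = 110.4 GPa, ρ = 8893 kg/m³
  aluminum alloy: M = 1.53×10⁻³
  titanium alloy: M = 1.10×10⁻³
  maraging steel: M = 0.700×10⁻³
  bronze: M = 0.539×10⁻³
Aluminum alloy ranks first.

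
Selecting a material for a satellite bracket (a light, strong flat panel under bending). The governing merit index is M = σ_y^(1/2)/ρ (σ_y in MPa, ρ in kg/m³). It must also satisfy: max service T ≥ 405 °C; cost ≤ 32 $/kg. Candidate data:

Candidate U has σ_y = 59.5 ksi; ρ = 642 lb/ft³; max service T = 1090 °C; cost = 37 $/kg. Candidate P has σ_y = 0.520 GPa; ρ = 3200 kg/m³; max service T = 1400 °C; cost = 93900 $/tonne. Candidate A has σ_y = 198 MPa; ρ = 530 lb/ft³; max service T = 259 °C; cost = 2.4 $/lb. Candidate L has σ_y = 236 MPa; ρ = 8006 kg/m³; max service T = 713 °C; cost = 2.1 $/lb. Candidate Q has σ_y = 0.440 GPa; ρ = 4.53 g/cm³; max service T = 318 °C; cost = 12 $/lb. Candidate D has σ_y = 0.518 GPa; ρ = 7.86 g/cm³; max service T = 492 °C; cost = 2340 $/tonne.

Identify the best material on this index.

candidate D

Screen on constraints: max service T ≥ 405 °C; cost ≤ 32 $/kg. Survivors: candidate L, candidate D.
After converting to SI:
  candidate L: σ_y = 236.0 MPa, ρ = 8006 kg/m³
  candidate D: σ_y = 518.0 MPa, ρ = 7860 kg/m³
  candidate D: M = 2.90×10⁻³
  candidate L: M = 1.92×10⁻³
Candidate D ranks first.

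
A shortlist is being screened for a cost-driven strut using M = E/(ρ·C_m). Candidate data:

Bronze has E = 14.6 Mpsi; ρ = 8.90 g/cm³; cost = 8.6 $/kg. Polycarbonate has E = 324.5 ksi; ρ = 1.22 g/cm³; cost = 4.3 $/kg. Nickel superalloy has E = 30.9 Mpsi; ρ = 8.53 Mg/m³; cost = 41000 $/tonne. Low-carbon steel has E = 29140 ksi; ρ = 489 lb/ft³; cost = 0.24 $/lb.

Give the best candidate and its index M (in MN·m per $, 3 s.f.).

Normalizing units and computing the index:
  bronze: E = 100.7 GPa, ρ = 8900 kg/m³, cost = 8.600 $/kg
  polycarbonate: E = 2.237 GPa, ρ = 1220 kg/m³, cost = 4.300 $/kg
  nickel superalloy: E = 213.0 GPa, ρ = 8530 kg/m³, cost = 41.00 $/kg
  low-carbon steel: E = 200.9 GPa, ρ = 7833 kg/m³, cost = 0.5291 $/kg
  low-carbon steel: M = 48.5 MN·m per $
  bronze: M = 1.32 MN·m per $
  nickel superalloy: M = 0.609 MN·m per $
  polycarbonate: M = 0.426 MN·m per $
The maximum is for low-carbon steel.

low-carbon steel, M = 48.5 MN·m per $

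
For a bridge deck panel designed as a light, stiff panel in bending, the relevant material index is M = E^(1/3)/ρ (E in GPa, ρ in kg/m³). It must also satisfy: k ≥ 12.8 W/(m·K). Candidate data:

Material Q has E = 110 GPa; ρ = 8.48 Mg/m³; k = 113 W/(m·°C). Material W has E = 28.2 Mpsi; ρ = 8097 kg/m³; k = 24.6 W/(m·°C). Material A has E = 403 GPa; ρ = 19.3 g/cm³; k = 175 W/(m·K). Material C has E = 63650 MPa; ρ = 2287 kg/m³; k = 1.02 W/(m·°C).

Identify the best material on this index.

Screen on constraints: k ≥ 12.8 W/(m·K). Survivors: material Q, material W, material A.
In SI units:
  material Q: E = 110.0 GPa, ρ = 8480 kg/m³
  material W: E = 194.4 GPa, ρ = 8097 kg/m³
  material A: E = 403.0 GPa, ρ = 19300 kg/m³
  material W: M = 0.715×10⁻³
  material Q: M = 0.565×10⁻³
  material A: M = 0.383×10⁻³
Material W has the largest M.

material W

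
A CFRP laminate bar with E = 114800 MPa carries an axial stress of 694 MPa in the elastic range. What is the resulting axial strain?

6.05×10⁻³

E = 114800 MPa = 114.8 GPa = 114800 MPa.
ε = σ/E = 694 / 114800 = 6.05×10⁻³.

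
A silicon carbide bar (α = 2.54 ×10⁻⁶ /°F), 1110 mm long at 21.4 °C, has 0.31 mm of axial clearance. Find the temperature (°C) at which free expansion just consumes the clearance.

82.5 °C

α = 2.54×10⁻⁶/°F × 9/5 = 4.57×10⁻⁶/K.
α·L₀·ΔT = 0.31 mm ⇒ ΔT = 0.31 / (4.57×10⁻⁶ × 1110.0) = 61.08 K.
T = 21.4 + 61.08 = 82.48 °C.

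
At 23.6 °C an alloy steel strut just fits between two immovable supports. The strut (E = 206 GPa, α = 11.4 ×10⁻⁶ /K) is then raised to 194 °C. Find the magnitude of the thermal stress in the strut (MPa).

ΔT = 170.4 K. Constrained thermal stress σ = E·α·ΔT = 206.0×10³ MPa × 11.4×10⁻⁶ × 170.4 = 400 MPa (compressive).

400 MPa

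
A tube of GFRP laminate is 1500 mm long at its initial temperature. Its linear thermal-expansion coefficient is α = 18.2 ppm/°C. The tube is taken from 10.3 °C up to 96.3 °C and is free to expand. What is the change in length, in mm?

ΔT = 96.3 − 10.3 = 86.00 K.
ΔL = α·L₀·ΔT = 18.2×10⁻⁶ × 1500 mm × 86.00 K = 2.35 mm.

2.35 mm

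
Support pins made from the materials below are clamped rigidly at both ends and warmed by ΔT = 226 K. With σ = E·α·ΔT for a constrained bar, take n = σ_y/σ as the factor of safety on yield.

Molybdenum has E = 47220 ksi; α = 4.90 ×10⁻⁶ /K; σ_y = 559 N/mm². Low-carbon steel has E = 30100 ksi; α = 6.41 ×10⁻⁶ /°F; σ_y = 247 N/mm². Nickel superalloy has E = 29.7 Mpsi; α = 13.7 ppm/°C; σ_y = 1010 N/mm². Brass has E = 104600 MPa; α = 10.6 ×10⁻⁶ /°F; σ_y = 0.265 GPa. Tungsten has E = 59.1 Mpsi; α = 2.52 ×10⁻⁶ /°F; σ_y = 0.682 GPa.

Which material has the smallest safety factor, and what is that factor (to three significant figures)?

low-carbon steel, n = 0.456

Per material, after unit conversion:
  molybdenum: E = 325.6, α = 4.90, σ_y = 559.0 → σ = 361 MPa, n = 1.55
  low-carbon steel: E = 207.5, α = 11.5, σ_y = 247.0 → σ = 541 MPa, n = 0.456
  nickel superalloy: E = 204.8, α = 13.7, σ_y = 1010 → σ = 634 MPa, n = 1.59
  brass: E = 104.6, α = 19.1, σ_y = 265.0 → σ = 451 MPa, n = 0.588
  tungsten: E = 407.5, α = 4.54, σ_y = 682.0 → σ = 418 MPa, n = 1.63
The minimum is low-carbon steel at n = 0.456.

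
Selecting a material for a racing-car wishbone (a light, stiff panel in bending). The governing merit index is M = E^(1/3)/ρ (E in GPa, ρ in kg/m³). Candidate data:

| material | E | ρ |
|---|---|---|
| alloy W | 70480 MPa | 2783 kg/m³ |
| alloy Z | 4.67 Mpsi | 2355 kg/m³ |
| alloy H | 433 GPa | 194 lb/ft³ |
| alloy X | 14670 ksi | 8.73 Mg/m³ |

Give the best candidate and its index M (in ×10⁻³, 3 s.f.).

alloy H, M = 2.43×10⁻³

After converting to SI:
  alloy W: E = 70.48 GPa, ρ = 2783 kg/m³
  alloy Z: E = 32.20 GPa, ρ = 2355 kg/m³
  alloy H: E = 433.0 GPa, ρ = 3108 kg/m³
  alloy X: E = 101.1 GPa, ρ = 8730 kg/m³
  alloy H: M = 2.43×10⁻³
  alloy W: M = 1.48×10⁻³
  alloy Z: M = 1.35×10⁻³
  alloy X: M = 0.534×10⁻³
Alloy H ranks first.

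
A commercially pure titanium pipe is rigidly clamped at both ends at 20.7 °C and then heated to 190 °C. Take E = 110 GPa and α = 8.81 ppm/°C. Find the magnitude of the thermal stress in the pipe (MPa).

164 MPa

ΔT = 169.3 K. Constrained thermal stress σ = E·α·ΔT = 110.0×10³ MPa × 8.81×10⁻⁶ × 169.3 = 164 MPa (compressive).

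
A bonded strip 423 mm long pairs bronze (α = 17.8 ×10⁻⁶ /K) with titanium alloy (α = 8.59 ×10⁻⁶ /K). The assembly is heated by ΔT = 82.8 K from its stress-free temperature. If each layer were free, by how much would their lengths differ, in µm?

323 µm

Δα = |17.8 − 8.59|×10⁻⁶/K = 9.21×10⁻⁶/K.
ΔL_mismatch = Δα·L·ΔT = 9.21×10⁻⁶ × 423.0 mm × 82.8 K = 323 µm.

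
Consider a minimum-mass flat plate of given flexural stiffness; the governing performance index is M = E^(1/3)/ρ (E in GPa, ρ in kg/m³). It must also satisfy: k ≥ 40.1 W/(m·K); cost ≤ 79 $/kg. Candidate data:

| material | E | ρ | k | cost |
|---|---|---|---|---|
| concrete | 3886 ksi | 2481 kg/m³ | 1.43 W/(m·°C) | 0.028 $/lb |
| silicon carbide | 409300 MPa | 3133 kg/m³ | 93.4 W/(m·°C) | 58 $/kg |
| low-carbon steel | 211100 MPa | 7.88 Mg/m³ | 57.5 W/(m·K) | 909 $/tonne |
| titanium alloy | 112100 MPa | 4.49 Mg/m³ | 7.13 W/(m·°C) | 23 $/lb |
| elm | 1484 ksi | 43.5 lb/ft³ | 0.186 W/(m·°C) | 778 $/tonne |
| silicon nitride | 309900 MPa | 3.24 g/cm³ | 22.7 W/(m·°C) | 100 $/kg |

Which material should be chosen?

Screen on constraints: k ≥ 40.1 W/(m·K); cost ≤ 79 $/kg. Survivors: silicon carbide, low-carbon steel.
Putting every candidate on a common basis:
  silicon carbide: E = 409.3 GPa, ρ = 3133 kg/m³
  low-carbon steel: E = 211.1 GPa, ρ = 7880 kg/m³
  silicon carbide: M = 2.37×10⁻³
  low-carbon steel: M = 0.756×10⁻³
Silicon carbide ranks first.

silicon carbide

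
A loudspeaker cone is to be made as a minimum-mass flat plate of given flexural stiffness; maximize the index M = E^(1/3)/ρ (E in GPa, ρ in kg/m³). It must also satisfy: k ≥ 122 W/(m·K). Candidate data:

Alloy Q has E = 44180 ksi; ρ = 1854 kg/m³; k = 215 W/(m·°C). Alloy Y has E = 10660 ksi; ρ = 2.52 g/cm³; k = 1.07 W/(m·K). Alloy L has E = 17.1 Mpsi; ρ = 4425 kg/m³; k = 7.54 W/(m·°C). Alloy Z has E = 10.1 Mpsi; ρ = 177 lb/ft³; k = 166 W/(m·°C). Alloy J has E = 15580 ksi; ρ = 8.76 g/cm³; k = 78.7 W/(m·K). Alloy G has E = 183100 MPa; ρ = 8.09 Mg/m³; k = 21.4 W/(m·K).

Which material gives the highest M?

Screen on constraints: k ≥ 122 W/(m·K). Survivors: alloy Q, alloy Z.
In SI units:
  alloy Q: E = 304.6 GPa, ρ = 1854 kg/m³
  alloy Z: E = 69.64 GPa, ρ = 2835 kg/m³
  alloy Q: M = 3.63×10⁻³
  alloy Z: M = 1.45×10⁻³
Highest index: alloy Q.

alloy Q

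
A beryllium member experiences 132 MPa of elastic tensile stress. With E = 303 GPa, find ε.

ε = σ/E = 132 / 303000 = 4.36×10⁻⁴.

4.36×10⁻⁴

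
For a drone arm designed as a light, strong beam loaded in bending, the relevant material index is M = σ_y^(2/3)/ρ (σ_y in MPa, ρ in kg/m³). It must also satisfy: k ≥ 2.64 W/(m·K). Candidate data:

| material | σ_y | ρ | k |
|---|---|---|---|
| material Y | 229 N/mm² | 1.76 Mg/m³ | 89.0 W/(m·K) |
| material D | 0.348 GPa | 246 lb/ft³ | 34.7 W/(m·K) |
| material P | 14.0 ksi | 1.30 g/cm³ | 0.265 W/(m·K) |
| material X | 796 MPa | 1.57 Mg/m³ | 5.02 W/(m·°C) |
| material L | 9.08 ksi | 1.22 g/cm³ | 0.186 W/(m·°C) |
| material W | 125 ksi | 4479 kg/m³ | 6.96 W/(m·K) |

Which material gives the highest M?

material X

Screen on constraints: k ≥ 2.64 W/(m·K). Survivors: material Y, material D, material X, material W.
After converting to SI:
  material Y: σ_y = 229.0 MPa, ρ = 1760 kg/m³
  material D: σ_y = 348.0 MPa, ρ = 3941 kg/m³
  material X: σ_y = 796.0 MPa, ρ = 1570 kg/m³
  material W: σ_y = 861.8 MPa, ρ = 4479 kg/m³
  material X: M = 54.7×10⁻³
  material Y: M = 21.3×10⁻³
  material W: M = 20.2×10⁻³
  material D: M = 12.6×10⁻³
Highest index: material X.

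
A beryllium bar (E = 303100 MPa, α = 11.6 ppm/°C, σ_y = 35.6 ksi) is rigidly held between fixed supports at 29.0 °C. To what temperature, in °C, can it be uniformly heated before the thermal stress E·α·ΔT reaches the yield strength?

E = 303100 MPa = 303.1 GPa.
σ_y = 35.6 ksi = 245.5 MPa.
E·α·ΔT = 245.5 MPa ⇒ ΔT = 245.5 / (303.1×10³ × 11.6×10⁻⁶) = 69.81 K.
T = 29.0 + 69.81 = 98.81 °C.

98.8 °C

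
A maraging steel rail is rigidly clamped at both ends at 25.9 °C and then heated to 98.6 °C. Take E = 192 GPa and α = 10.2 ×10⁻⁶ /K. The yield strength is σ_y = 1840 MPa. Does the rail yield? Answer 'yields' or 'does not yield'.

ΔT = 72.70 K. Constrained thermal stress σ = E·α·ΔT = 192.0×10³ MPa × 10.2×10⁻⁶ × 72.70 = 142 MPa (compressive).
Compare to σ_y = 1840 MPa: σ < σ_y, so it does not yield.

does not yield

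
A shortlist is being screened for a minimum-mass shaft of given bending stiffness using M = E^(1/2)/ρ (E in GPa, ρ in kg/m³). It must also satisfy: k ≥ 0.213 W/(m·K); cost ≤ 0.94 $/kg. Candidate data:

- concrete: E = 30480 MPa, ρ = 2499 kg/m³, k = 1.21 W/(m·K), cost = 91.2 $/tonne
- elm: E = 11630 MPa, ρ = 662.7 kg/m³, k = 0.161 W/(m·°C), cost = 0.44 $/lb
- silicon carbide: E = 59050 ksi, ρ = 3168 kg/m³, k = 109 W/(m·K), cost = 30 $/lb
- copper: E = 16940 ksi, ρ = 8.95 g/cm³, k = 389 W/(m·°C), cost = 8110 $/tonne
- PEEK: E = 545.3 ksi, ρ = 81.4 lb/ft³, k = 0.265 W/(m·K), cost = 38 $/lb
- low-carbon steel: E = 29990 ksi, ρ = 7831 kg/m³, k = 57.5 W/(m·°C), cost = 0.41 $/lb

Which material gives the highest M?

concrete

Screen on constraints: k ≥ 0.213 W/(m·K); cost ≤ 0.94 $/kg. Survivors: concrete, low-carbon steel.
Convert each candidate to consistent units, then evaluate M:
  concrete: E = 30.48 GPa, ρ = 2499 kg/m³
  low-carbon steel: E = 206.8 GPa, ρ = 7831 kg/m³
  concrete: M = 2.21×10⁻³
  low-carbon steel: M = 1.84×10⁻³
The maximum is for concrete.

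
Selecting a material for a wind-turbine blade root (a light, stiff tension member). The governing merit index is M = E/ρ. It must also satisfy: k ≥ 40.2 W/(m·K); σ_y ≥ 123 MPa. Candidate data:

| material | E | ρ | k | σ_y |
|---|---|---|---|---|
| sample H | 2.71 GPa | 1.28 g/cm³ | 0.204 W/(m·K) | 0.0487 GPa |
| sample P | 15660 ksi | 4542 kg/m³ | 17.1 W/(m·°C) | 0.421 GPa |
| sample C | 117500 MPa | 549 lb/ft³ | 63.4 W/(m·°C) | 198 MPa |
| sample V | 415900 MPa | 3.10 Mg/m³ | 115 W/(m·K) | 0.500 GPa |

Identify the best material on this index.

Screen on constraints: k ≥ 40.2 W/(m·K); σ_y ≥ 123 MPa. Survivors: sample C, sample V.
Convert each candidate to consistent units, then evaluate M:
  sample C: E = 117.5 GPa, ρ = 8794 kg/m³
  sample V: E = 415.9 GPa, ρ = 3100 kg/m³
  sample V: M = 134 MN·m/kg
  sample C: M = 13.4 MN·m/kg
Highest index: sample V.

sample V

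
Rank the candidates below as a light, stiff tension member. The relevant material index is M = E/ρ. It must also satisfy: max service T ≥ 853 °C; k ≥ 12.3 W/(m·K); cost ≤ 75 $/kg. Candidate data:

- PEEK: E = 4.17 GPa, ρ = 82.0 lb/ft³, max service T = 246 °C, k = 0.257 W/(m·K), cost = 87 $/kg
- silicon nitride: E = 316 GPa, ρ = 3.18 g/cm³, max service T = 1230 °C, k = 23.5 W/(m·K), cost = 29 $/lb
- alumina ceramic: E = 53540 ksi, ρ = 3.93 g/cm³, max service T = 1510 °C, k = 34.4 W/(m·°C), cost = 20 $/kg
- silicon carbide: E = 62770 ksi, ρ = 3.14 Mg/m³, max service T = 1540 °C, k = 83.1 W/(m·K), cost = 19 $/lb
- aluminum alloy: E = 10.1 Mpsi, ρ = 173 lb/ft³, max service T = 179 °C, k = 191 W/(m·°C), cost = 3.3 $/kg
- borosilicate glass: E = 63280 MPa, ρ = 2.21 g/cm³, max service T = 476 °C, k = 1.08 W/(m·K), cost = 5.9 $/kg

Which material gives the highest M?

Screen on constraints: max service T ≥ 853 °C; k ≥ 12.3 W/(m·K); cost ≤ 75 $/kg. Survivors: silicon nitride, alumina ceramic, silicon carbide.
Putting every candidate on a common basis:
  silicon nitride: E = 316.0 GPa, ρ = 3180 kg/m³
  alumina ceramic: E = 369.1 GPa, ρ = 3930 kg/m³
  silicon carbide: E = 432.8 GPa, ρ = 3140 kg/m³
  silicon carbide: M = 138 MN·m/kg
  silicon nitride: M = 99.4 MN·m/kg
  alumina ceramic: M = 93.9 MN·m/kg
Silicon carbide ranks first.

silicon carbide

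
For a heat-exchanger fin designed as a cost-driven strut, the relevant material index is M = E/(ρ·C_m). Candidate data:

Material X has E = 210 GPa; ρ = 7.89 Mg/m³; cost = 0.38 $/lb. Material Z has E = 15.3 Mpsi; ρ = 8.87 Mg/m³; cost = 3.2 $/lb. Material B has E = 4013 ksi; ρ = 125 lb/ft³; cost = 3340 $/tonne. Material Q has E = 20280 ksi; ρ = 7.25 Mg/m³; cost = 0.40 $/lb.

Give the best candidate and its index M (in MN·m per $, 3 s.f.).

Normalizing units and computing the index:
  material X: E = 210.0 GPa, ρ = 7890 kg/m³, cost = 0.8377 $/kg
  material Z: E = 105.5 GPa, ρ = 8870 kg/m³, cost = 7.055 $/kg
  material B: E = 27.67 GPa, ρ = 2002 kg/m³, cost = 3.340 $/kg
  material Q: E = 139.8 GPa, ρ = 7250 kg/m³, cost = 0.8818 $/kg
  material X: M = 31.8 MN·m per $
  material Q: M = 21.9 MN·m per $
  material B: M = 4.14 MN·m per $
  material Z: M = 1.69 MN·m per $
The maximum is for material X.

material X, M = 31.8 MN·m per $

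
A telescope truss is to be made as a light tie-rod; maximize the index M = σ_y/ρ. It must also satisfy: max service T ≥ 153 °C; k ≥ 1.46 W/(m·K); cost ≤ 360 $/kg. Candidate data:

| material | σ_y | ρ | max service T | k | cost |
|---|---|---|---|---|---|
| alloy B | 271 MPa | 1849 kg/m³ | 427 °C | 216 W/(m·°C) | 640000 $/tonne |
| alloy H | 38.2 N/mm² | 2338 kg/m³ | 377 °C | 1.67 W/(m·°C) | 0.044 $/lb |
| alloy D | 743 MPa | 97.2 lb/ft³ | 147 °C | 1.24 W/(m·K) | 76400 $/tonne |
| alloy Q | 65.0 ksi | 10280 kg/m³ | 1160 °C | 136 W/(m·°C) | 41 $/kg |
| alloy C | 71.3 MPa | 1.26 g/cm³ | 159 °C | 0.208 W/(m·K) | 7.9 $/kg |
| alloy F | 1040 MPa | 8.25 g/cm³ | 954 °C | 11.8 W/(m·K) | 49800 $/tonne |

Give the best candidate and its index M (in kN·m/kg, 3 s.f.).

Screen on constraints: max service T ≥ 153 °C; k ≥ 1.46 W/(m·K); cost ≤ 360 $/kg. Survivors: alloy H, alloy Q, alloy F.
In SI units:
  alloy H: σ_y = 38.20 MPa, ρ = 2338 kg/m³
  alloy Q: σ_y = 448.2 MPa, ρ = 10280 kg/m³
  alloy F: σ_y = 1040 MPa, ρ = 8250 kg/m³
  alloy F: M = 126 kN·m/kg
  alloy Q: M = 43.6 kN·m/kg
  alloy H: M = 16.3 kN·m/kg
Alloy F ranks first.

alloy F, M = 126 kN·m/kg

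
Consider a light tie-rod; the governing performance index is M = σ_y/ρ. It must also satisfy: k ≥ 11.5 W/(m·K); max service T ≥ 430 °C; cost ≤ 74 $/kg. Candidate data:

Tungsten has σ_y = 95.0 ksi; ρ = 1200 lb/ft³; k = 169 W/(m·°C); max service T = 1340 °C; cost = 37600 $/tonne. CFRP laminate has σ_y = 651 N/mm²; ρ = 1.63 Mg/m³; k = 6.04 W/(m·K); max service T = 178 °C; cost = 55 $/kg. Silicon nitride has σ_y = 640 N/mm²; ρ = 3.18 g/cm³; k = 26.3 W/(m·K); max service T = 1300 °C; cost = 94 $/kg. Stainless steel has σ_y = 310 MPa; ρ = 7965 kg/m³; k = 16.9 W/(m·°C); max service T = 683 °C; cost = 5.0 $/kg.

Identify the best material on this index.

stainless steel

Screen on constraints: k ≥ 11.5 W/(m·K); max service T ≥ 430 °C; cost ≤ 74 $/kg. Survivors: tungsten, stainless steel.
Normalizing units and computing the index:
  tungsten: σ_y = 655.0 MPa, ρ = 19220 kg/m³
  stainless steel: σ_y = 310.0 MPa, ρ = 7965 kg/m³
  stainless steel: M = 38.9 kN·m/kg
  tungsten: M = 34.1 kN·m/kg
Stainless steel ranks first.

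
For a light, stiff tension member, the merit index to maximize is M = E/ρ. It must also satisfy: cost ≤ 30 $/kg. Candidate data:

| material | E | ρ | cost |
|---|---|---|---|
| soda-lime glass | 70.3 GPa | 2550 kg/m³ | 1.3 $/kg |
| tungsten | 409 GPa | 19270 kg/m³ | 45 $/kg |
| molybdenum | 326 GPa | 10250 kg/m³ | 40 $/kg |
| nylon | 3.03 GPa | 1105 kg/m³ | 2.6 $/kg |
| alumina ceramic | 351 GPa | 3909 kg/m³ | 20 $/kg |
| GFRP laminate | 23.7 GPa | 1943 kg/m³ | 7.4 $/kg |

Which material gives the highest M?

Screen on constraints: cost ≤ 30 $/kg. Survivors: soda-lime glass, nylon, alumina ceramic, GFRP laminate.
Per-candidate index values:
  alumina ceramic: M = 89.8 MN·m/kg
  soda-lime glass: M = 27.6 MN·m/kg
  GFRP laminate: M = 12.2 MN·m/kg
  nylon: M = 2.74 MN·m/kg
The maximum is for alumina ceramic.

alumina ceramic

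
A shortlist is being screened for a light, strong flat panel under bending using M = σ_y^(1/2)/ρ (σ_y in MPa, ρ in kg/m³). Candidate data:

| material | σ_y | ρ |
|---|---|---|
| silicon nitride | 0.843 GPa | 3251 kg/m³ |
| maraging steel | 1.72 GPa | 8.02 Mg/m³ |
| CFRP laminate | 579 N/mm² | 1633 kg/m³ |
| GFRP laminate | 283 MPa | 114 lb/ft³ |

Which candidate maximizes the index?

Normalizing units and computing the index:
  silicon nitride: σ_y = 843.0 MPa, ρ = 3251 kg/m³
  maraging steel: σ_y = 1720 MPa, ρ = 8020 kg/m³
  CFRP laminate: σ_y = 579.0 MPa, ρ = 1633 kg/m³
  GFRP laminate: σ_y = 283.0 MPa, ρ = 1826 kg/m³
  CFRP laminate: M = 14.7×10⁻³
  GFRP laminate: M = 9.21×10⁻³
  silicon nitride: M = 8.93×10⁻³
  maraging steel: M = 5.17×10⁻³
CFRP laminate ranks first.

CFRP laminate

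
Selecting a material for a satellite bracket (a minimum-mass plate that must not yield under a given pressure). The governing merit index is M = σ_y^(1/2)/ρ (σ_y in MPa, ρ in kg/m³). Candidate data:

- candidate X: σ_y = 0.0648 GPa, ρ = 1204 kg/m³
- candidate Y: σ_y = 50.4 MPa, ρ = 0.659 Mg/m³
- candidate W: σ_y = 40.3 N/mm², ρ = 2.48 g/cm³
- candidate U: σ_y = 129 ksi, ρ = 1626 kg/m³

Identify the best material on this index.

candidate U

After converting to SI:
  candidate X: σ_y = 64.80 MPa, ρ = 1204 kg/m³
  candidate Y: σ_y = 50.40 MPa, ρ = 659.0 kg/m³
  candidate W: σ_y = 40.30 MPa, ρ = 2480 kg/m³
  candidate U: σ_y = 889.4 MPa, ρ = 1626 kg/m³
  candidate U: M = 18.3×10⁻³
  candidate Y: M = 10.8×10⁻³
  candidate X: M = 6.69×10⁻³
  candidate W: M = 2.56×10⁻³
Candidate U ranks first.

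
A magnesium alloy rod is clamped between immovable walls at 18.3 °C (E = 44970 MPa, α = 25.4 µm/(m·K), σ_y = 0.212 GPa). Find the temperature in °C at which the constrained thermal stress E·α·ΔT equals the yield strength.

E = 44970 MPa = 44.97 GPa.
σ_y = 0.212 GPa = 212.0 MPa.
E·α·ΔT = 212.0 MPa ⇒ ΔT = 212.0 / (44.97×10³ × 25.4×10⁻⁶) = 185.6 K.
T = 18.3 + 185.6 = 203.9 °C.

204 °C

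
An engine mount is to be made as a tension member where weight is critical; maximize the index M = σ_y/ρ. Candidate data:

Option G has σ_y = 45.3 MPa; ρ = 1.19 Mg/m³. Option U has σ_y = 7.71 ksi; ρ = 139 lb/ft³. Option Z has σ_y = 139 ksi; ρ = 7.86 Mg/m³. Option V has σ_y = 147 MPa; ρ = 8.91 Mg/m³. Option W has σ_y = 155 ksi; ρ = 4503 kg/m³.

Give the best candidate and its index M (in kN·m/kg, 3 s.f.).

option W, M = 237 kN·m/kg

Putting every candidate on a common basis:
  option G: σ_y = 45.30 MPa, ρ = 1190 kg/m³
  option U: σ_y = 53.16 MPa, ρ = 2227 kg/m³
  option Z: σ_y = 958.4 MPa, ρ = 7860 kg/m³
  option V: σ_y = 147.0 MPa, ρ = 8910 kg/m³
  option W: σ_y = 1069 MPa, ρ = 4503 kg/m³
  option W: M = 237 kN·m/kg
  option Z: M = 122 kN·m/kg
  option G: M = 38.1 kN·m/kg
  option U: M = 23.9 kN·m/kg
  option V: M = 16.5 kN·m/kg
The maximum is for option W.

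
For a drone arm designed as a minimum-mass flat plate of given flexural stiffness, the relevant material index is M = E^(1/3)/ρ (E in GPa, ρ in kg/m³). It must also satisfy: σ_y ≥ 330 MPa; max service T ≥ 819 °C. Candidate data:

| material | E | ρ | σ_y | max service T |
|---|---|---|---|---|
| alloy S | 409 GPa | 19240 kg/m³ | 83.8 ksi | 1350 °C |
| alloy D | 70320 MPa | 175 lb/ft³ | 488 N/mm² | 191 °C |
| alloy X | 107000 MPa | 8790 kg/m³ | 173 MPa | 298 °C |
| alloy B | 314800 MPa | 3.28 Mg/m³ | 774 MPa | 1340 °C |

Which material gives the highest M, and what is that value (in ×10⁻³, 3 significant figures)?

alloy B, M = 2.07×10⁻³

Screen on constraints: σ_y ≥ 330 MPa; max service T ≥ 819 °C. Survivors: alloy S, alloy B.
In SI units:
  alloy S: E = 409.0 GPa, ρ = 19240 kg/m³
  alloy B: E = 314.8 GPa, ρ = 3280 kg/m³
  alloy B: M = 2.07×10⁻³
  alloy S: M = 0.386×10⁻³
Alloy B ranks first.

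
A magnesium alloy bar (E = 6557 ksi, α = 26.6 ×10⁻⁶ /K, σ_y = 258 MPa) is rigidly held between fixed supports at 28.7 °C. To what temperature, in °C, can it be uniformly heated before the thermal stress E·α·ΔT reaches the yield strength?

E = 6557 ksi = 45.21 GPa.
E·α·ΔT = 258.0 MPa ⇒ ΔT = 258.0 / (45.21×10³ × 26.6×10⁻⁶) = 214.5 K.
T = 28.7 + 214.5 = 243.2 °C.

243 °C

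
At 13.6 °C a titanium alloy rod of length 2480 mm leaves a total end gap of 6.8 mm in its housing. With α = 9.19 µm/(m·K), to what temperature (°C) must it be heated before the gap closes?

312 °C

α·L₀·ΔT = 6.8 mm ⇒ ΔT = 6.8 / (9.19×10⁻⁶ × 2480.0) = 298.4 K.
T = 13.6 + 298.4 = 312.0 °C.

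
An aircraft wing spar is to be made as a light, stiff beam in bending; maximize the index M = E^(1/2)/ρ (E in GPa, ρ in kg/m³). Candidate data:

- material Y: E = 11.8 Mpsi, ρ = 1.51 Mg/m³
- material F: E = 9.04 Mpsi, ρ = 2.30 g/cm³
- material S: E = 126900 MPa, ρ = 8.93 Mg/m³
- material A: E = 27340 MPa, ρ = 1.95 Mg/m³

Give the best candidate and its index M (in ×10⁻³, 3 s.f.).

Putting every candidate on a common basis:
  material Y: E = 81.36 GPa, ρ = 1510 kg/m³
  material F: E = 62.33 GPa, ρ = 2300 kg/m³
  material S: E = 126.9 GPa, ρ = 8930 kg/m³
  material A: E = 27.34 GPa, ρ = 1950 kg/m³
  material Y: M = 5.97×10⁻³
  material F: M = 3.43×10⁻³
  material A: M = 2.68×10⁻³
  material S: M = 1.26×10⁻³
Highest index: material Y.

material Y, M = 5.97×10⁻³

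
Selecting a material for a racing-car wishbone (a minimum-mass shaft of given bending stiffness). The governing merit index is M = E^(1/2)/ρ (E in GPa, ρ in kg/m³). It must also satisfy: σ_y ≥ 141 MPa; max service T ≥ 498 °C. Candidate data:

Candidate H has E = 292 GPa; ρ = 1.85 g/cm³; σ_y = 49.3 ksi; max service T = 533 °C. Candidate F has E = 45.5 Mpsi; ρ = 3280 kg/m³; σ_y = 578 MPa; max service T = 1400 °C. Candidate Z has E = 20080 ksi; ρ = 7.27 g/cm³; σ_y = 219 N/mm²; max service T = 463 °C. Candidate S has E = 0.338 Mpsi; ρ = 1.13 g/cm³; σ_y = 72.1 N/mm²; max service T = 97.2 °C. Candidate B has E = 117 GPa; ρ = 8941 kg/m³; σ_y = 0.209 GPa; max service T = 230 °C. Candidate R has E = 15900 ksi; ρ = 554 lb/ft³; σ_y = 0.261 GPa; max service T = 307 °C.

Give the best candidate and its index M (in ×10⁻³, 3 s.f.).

Screen on constraints: σ_y ≥ 141 MPa; max service T ≥ 498 °C. Survivors: candidate H, candidate F.
Convert each candidate to consistent units, then evaluate M:
  candidate H: E = 292.0 GPa, ρ = 1850 kg/m³
  candidate F: E = 313.7 GPa, ρ = 3280 kg/m³
  candidate H: M = 9.24×10⁻³
  candidate F: M = 5.40×10⁻³
The maximum is for candidate H.

candidate H, M = 9.24×10⁻³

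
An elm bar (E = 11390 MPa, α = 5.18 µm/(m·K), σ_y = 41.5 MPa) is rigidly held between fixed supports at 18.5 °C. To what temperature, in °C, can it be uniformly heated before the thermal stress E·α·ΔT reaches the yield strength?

722 °C

E = 11390 MPa = 11.39 GPa.
E·α·ΔT = 41.50 MPa ⇒ ΔT = 41.50 / (11.39×10³ × 5.18×10⁻⁶) = 703.4 K.
T = 18.5 + 703.4 = 721.9 °C.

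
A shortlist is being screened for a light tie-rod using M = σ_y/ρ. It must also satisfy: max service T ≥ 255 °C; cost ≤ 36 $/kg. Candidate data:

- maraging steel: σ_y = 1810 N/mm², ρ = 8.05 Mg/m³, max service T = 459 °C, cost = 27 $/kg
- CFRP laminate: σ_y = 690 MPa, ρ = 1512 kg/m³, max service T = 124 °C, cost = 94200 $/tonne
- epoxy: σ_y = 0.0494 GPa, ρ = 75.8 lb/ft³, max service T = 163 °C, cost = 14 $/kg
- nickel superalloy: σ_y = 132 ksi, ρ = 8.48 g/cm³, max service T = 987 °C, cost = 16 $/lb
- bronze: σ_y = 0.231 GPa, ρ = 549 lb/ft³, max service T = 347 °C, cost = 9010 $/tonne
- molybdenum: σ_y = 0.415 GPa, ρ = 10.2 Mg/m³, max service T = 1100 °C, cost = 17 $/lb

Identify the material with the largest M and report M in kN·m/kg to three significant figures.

maraging steel, M = 225 kN·m/kg

Screen on constraints: max service T ≥ 255 °C; cost ≤ 36 $/kg. Survivors: maraging steel, nickel superalloy, bronze.
In SI units:
  maraging steel: σ_y = 1810 MPa, ρ = 8050 kg/m³
  nickel superalloy: σ_y = 910.1 MPa, ρ = 8480 kg/m³
  bronze: σ_y = 231.0 MPa, ρ = 8794 kg/m³
  maraging steel: M = 225 kN·m/kg
  nickel superalloy: M = 107 kN·m/kg
  bronze: M = 26.3 kN·m/kg
The maximum is for maraging steel.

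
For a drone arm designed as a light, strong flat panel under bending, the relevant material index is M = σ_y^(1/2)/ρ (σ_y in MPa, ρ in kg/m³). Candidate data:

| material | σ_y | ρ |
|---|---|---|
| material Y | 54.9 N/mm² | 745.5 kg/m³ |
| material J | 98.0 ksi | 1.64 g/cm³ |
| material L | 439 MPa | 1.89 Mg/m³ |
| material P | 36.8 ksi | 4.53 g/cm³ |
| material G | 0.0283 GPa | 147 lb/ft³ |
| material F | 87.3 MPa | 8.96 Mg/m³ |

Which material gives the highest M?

Normalizing units and computing the index:
  material Y: σ_y = 54.90 MPa, ρ = 745.5 kg/m³
  material J: σ_y = 675.7 MPa, ρ = 1640 kg/m³
  material L: σ_y = 439.0 MPa, ρ = 1890 kg/m³
  material P: σ_y = 253.7 MPa, ρ = 4530 kg/m³
  material G: σ_y = 28.30 MPa, ρ = 2355 kg/m³
  material F: σ_y = 87.30 MPa, ρ = 8960 kg/m³
  material J: M = 15.8×10⁻³
  material L: M = 11.1×10⁻³
  material Y: M = 9.94×10⁻³
  material P: M = 3.52×10⁻³
  material G: M = 2.26×10⁻³
  material F: M = 1.04×10⁻³
The maximum is for material J.

material J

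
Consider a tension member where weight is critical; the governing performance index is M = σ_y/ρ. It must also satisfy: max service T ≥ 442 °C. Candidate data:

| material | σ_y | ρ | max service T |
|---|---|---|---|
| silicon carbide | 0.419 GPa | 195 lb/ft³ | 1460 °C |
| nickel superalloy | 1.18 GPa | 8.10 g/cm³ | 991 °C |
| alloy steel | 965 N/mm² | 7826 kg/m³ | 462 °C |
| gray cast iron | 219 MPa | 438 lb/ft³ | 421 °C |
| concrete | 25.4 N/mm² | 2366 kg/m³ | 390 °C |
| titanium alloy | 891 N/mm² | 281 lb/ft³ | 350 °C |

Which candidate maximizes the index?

Screen on constraints: max service T ≥ 442 °C. Survivors: silicon carbide, nickel superalloy, alloy steel.
Normalizing units and computing the index:
  silicon carbide: σ_y = 419.0 MPa, ρ = 3124 kg/m³
  nickel superalloy: σ_y = 1180 MPa, ρ = 8100 kg/m³
  alloy steel: σ_y = 965.0 MPa, ρ = 7826 kg/m³
  nickel superalloy: M = 146 kN·m/kg
  silicon carbide: M = 134 kN·m/kg
  alloy steel: M = 123 kN·m/kg
Highest index: nickel superalloy.

nickel superalloy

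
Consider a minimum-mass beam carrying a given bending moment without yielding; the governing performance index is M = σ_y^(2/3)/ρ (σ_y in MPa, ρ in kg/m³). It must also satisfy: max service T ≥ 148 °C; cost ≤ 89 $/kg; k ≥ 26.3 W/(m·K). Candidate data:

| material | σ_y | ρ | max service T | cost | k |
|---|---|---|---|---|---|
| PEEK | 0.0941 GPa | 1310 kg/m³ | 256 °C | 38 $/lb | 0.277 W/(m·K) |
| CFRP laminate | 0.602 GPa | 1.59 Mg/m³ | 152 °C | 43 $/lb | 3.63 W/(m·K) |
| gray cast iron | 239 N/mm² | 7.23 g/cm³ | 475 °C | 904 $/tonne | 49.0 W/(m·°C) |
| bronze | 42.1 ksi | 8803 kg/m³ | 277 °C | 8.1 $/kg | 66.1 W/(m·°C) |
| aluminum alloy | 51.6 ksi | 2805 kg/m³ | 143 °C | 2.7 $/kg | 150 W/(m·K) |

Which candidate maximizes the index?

Screen on constraints: max service T ≥ 148 °C; cost ≤ 89 $/kg; k ≥ 26.3 W/(m·K). Survivors: gray cast iron, bronze.
Putting every candidate on a common basis:
  gray cast iron: σ_y = 239.0 MPa, ρ = 7230 kg/m³
  bronze: σ_y = 290.3 MPa, ρ = 8803 kg/m³
  gray cast iron: M = 5.33×10⁻³
  bronze: M = 4.98×10⁻³
The maximum is for gray cast iron.

gray cast iron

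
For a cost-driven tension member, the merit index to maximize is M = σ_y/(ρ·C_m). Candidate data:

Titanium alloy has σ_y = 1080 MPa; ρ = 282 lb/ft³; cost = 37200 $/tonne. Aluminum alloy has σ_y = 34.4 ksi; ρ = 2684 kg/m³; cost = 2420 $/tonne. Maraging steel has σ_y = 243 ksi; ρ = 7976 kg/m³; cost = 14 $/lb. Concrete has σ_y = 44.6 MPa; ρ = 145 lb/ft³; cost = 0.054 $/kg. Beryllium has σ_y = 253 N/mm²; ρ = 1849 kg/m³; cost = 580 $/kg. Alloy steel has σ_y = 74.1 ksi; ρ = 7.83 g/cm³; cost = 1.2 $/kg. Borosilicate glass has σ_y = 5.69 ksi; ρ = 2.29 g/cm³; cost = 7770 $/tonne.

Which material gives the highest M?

Convert each candidate to consistent units, then evaluate M:
  titanium alloy: σ_y = 1080 MPa, ρ = 4517 kg/m³, cost = 37.20 $/kg
  aluminum alloy: σ_y = 237.2 MPa, ρ = 2684 kg/m³, cost = 2.420 $/kg
  maraging steel: σ_y = 1675 MPa, ρ = 7976 kg/m³, cost = 30.86 $/kg
  concrete: σ_y = 44.60 MPa, ρ = 2323 kg/m³, cost = 0.05400 $/kg
  beryllium: σ_y = 253.0 MPa, ρ = 1849 kg/m³, cost = 580.0 $/kg
  alloy steel: σ_y = 510.9 MPa, ρ = 7830 kg/m³, cost = 1.200 $/kg
  borosilicate glass: σ_y = 39.23 MPa, ρ = 2290 kg/m³, cost = 7.770 $/kg
  concrete: M = 356 kN·m per $
  alloy steel: M = 54.4 kN·m per $
  aluminum alloy: M = 36.5 kN·m per $
  maraging steel: M = 6.81 kN·m per $
  titanium alloy: M = 6.43 kN·m per $
  borosilicate glass: M = 2.20 kN·m per $
  beryllium: M = 0.236 kN·m per $
Concrete ranks first.

concrete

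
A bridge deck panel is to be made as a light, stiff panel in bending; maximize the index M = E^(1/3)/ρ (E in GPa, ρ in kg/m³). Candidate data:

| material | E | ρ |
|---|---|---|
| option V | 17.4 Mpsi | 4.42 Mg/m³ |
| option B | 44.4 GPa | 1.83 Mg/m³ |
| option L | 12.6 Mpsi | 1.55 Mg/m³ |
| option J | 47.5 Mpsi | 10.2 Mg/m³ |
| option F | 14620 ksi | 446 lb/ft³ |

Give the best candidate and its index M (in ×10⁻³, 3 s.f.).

Putting every candidate on a common basis:
  option V: E = 120.0 GPa, ρ = 4420 kg/m³
  option B: E = 44.40 GPa, ρ = 1830 kg/m³
  option L: E = 86.87 GPa, ρ = 1550 kg/m³
  option J: E = 327.5 GPa, ρ = 10200 kg/m³
  option F: E = 100.8 GPa, ρ = 7144 kg/m³
  option L: M = 2.86×10⁻³
  option B: M = 1.93×10⁻³
  option V: M = 1.12×10⁻³
  option J: M = 0.676×10⁻³
  option F: M = 0.651×10⁻³
Option L has the largest M.

option L, M = 2.86×10⁻³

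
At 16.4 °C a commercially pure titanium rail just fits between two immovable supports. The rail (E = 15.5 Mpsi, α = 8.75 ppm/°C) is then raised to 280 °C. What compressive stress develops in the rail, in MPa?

246 MPa

E = 15.5 Mpsi = 106.9 GPa.
ΔT = 263.6 K. Constrained thermal stress σ = E·α·ΔT = 106.9×10³ MPa × 8.75×10⁻⁶ × 263.6 = 246 MPa (compressive).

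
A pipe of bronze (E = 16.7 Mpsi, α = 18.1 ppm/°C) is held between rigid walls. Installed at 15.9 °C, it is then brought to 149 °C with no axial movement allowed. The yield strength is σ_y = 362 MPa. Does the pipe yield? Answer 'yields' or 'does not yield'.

does not yield

E = 16.7 Mpsi = 115.1 GPa.
ΔT = 133.1 K. Constrained thermal stress σ = E·α·ΔT = 115.1×10³ MPa × 18.1×10⁻⁶ × 133.1 = 277 MPa (compressive).
Compare to σ_y = 362 MPa: σ < σ_y, so it does not yield.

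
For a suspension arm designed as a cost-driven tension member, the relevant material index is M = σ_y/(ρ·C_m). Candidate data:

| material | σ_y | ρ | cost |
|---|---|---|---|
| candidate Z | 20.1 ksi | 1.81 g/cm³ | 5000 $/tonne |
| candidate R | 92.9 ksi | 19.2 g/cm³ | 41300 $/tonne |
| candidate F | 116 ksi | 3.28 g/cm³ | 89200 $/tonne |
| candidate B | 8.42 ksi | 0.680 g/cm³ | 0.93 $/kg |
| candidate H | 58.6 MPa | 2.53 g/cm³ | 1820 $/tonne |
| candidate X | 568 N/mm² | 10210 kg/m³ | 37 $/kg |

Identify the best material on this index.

candidate B

After converting to SI:
  candidate Z: σ_y = 138.6 MPa, ρ = 1810 kg/m³, cost = 5.000 $/kg
  candidate R: σ_y = 640.5 MPa, ρ = 19200 kg/m³, cost = 41.30 $/kg
  candidate F: σ_y = 799.8 MPa, ρ = 3280 kg/m³, cost = 89.20 $/kg
  candidate B: σ_y = 58.05 MPa, ρ = 680.0 kg/m³, cost = 0.9300 $/kg
  candidate H: σ_y = 58.60 MPa, ρ = 2530 kg/m³, cost = 1.820 $/kg
  candidate X: σ_y = 568.0 MPa, ρ = 10210 kg/m³, cost = 37.00 $/kg
  candidate B: M = 91.8 kN·m per $
  candidate Z: M = 15.3 kN·m per $
  candidate H: M = 12.7 kN·m per $
  candidate F: M = 2.73 kN·m per $
  candidate X: M = 1.50 kN·m per $
  candidate R: M = 0.808 kN·m per $
Candidate B has the largest M.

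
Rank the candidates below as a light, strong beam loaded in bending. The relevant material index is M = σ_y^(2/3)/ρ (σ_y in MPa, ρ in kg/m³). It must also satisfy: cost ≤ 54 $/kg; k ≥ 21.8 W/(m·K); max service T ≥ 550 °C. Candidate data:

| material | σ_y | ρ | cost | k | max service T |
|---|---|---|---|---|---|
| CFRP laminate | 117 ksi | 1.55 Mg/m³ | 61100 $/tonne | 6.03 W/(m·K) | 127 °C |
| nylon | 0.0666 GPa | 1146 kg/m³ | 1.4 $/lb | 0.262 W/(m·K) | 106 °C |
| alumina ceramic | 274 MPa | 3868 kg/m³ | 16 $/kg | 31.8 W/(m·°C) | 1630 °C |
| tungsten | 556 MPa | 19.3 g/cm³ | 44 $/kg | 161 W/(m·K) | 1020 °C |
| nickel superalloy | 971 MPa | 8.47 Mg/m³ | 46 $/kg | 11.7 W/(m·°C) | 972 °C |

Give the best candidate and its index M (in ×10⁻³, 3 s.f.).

Screen on constraints: cost ≤ 54 $/kg; k ≥ 21.8 W/(m·K); max service T ≥ 550 °C. Survivors: alumina ceramic, tungsten.
Putting every candidate on a common basis:
  alumina ceramic: σ_y = 274.0 MPa, ρ = 3868 kg/m³
  tungsten: σ_y = 556.0 MPa, ρ = 19300 kg/m³
  alumina ceramic: M = 10.9×10⁻³
  tungsten: M = 3.50×10⁻³
Alumina ceramic ranks first.

alumina ceramic, M = 10.9×10⁻³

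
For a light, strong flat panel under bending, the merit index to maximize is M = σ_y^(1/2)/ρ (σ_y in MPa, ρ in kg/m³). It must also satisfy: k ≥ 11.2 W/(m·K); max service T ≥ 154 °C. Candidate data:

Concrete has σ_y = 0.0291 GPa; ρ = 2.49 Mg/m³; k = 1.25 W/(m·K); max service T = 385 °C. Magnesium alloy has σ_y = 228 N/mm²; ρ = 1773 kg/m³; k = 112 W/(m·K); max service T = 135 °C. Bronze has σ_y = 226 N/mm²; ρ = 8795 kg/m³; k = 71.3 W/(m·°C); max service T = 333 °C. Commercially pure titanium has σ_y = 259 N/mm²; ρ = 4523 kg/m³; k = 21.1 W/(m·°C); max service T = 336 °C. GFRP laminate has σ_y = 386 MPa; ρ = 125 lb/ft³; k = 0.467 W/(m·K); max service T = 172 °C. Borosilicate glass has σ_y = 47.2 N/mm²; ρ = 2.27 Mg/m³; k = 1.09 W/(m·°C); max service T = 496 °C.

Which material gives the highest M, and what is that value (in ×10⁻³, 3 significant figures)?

Screen on constraints: k ≥ 11.2 W/(m·K); max service T ≥ 154 °C. Survivors: bronze, commercially pure titanium.
In SI units:
  bronze: σ_y = 226.0 MPa, ρ = 8795 kg/m³
  commercially pure titanium: σ_y = 259.0 MPa, ρ = 4523 kg/m³
  commercially pure titanium: M = 3.56×10⁻³
  bronze: M = 1.71×10⁻³
Commercially pure titanium has the largest M.

commercially pure titanium, M = 3.56×10⁻³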